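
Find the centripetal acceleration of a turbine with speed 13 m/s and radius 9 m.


Given: v = 13 m/s, r = 9 m
Using a_c = v^2 / r
a_c = 13^2 / 9
a_c = 169 / 9
a_c = 169/9 m/s^2

169/9 m/s^2


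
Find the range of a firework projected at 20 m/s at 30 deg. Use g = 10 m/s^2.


Given: v0 = 20 m/s, theta = 30 deg, g = 10 m/s^2
sin(2*30) = sin(60) = sqrt(3)/2
Using R = v0^2 * sin(2*theta) / g
R = 20^2 * (sqrt(3)/2) / 10
R = 400 * sqrt(3) / 20
R = 20*sqrt(3) m

20*sqrt(3) m


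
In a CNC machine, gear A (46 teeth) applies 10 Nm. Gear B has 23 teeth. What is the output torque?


Given: N1 = 46, N2 = 23, T1 = 10 Nm
Using T2/T1 = N2/N1
T2 = T1 * N2 / N1
T2 = 10 * 23 / 46
T2 = 230 / 46
T2 = 5 Nm

5 Nm


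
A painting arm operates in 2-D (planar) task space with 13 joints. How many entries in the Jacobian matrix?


Given: task space dimension = 2, joints = 13
Jacobian is a 2 x 13 matrix
Total entries = rows * columns
Total = 2 * 13
Total = 26

26


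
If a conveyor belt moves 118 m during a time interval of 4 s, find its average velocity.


Given: distance d = 118 m, time t = 4 s
Using v = d / t
v = 118 / 4
v = 59/2 m/s

59/2 m/s


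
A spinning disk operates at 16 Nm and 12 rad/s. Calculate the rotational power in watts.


Given: tau = 16 Nm, omega = 12 rad/s
Using P = tau * omega
P = 16 * 12
P = 192 W

192 W


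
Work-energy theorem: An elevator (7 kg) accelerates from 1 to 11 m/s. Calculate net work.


Given: m = 7 kg, v0 = 1 m/s, v = 11 m/s
Using W = (1/2)*m*(v^2 - v0^2)
v^2 = 11^2 = 121
v0^2 = 1^2 = 1
v^2 - v0^2 = 121 - 1 = 120
W = (1/2)*7*120 = 420 J

420 J


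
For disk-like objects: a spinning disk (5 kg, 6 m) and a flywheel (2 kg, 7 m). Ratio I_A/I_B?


Given: M1=5 kg, R1=6 m, M2=2 kg, R2=7 m
For a disk: I = (1/2)*M*R^2, so I_A/I_B = (M1*R1^2)/(M2*R2^2)
M1*R1^2 = 5*36 = 180
M2*R2^2 = 2*49 = 98
I_A/I_B = 180/98 = 90/49

90/49


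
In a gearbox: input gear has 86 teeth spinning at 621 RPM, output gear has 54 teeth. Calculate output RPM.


Given: N1 = 86 teeth, w1 = 621 RPM, N2 = 54 teeth
Using N1*w1 = N2*w2
w2 = N1*w1 / N2
w2 = 86*621 / 54
w2 = 53406 / 54
w2 = 989 RPM

989 RPM


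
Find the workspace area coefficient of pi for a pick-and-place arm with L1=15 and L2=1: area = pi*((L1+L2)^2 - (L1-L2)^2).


Given: L1 = 15, L2 = 1
(L1+L2)^2 = (16)^2 = 256
(L1-L2)^2 = (14)^2 = 196
Difference = 256 - 196 = 60
This equals 4*L1*L2 = 4*15*1 = 60
Workspace area = 60*pi

60


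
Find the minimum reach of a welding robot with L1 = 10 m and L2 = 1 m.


Given: L1 = 10 m, L2 = 1 m
For a 2-link planar arm, min reach = |L1 - L2| (second link folded back)
Min reach = |10 - 1|
Min reach = 9 m

9 m


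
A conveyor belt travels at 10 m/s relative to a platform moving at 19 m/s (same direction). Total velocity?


Given: object velocity = 10 m/s, platform velocity = 19 m/s (same direction)
Using classical velocity addition: v_total = v_object + v_platform
v_total = 10 + 19
v_total = 29 m/s

29 m/s


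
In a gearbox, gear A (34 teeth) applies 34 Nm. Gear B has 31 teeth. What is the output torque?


Given: N1 = 34, N2 = 31, T1 = 34 Nm
Using T2/T1 = N2/N1
T2 = T1 * N2 / N1
T2 = 34 * 31 / 34
T2 = 1054 / 34
T2 = 31 Nm

31 Nm


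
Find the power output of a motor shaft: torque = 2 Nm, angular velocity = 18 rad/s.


Given: tau = 2 Nm, omega = 18 rad/s
Using P = tau * omega
P = 2 * 18
P = 36 W

36 W


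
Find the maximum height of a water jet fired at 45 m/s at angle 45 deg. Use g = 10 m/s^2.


Given: v0 = 45 m/s, theta = 45 deg, g = 10 m/s^2
sin^2(45) = 1/2
Using H = v0^2 * sin^2(theta) / (2*g)
H = 45^2 * 1/2 / (2*10)
H = 2025 * 1/2 / 20
H = 2025/2 / 20
H = 405/8 m

405/8 m


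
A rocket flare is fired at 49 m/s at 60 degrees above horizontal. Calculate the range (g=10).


Given: v0 = 49 m/s, theta = 60 deg, g = 10 m/s^2
sin(2*60) = sin(120) = sqrt(3)/2
Using R = v0^2 * sin(2*theta) / g
R = 49^2 * (sqrt(3)/2) / 10
R = 2401 * sqrt(3) / 20
R = 2401/20*sqrt(3) m

2401/20*sqrt(3) m


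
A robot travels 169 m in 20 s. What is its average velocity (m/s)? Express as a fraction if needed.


Given: distance d = 169 m, time t = 20 s
Using v = d / t
v = 169 / 20
v = 169/20 m/s

169/20 m/s


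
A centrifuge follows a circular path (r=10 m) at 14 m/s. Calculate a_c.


Given: v = 14 m/s, r = 10 m
Using a_c = v^2 / r
a_c = 14^2 / 10
a_c = 196 / 10
a_c = 98/5 m/s^2

98/5 m/s^2


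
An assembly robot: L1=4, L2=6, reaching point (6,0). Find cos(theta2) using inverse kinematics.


Given: L1 = 4, L2 = 6, target (x, y) = (6, 0)
Using cos(theta2) = (x^2 + y^2 - L1^2 - L2^2) / (2*L1*L2)
x^2 + y^2 = 6^2 + 0 = 36
L1^2 + L2^2 = 16 + 36 = 52
Numerator = 36 - 52 = -16
Denominator = 2*4*6 = 48
cos(theta2) = -16/48 = -1/3

-1/3


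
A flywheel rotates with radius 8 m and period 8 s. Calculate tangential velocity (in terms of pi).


Given: radius r = 8 m, period T = 8 s
Using v = 2*pi*r / T
v = 2*pi*8 / 8
v = 16*pi / 8
v = 2*pi m/s

2*pi m/s


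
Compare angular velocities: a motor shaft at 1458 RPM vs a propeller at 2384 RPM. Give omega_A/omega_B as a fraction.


Given: RPM_A = 1458, RPM_B = 2384
omega = 2*pi*RPM/60, so omega_A/omega_B = RPM_A / RPM_B
omega_A/omega_B = 1458 / 2384
omega_A/omega_B = 729/1192

729/1192


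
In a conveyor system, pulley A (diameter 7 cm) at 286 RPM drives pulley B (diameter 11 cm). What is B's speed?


Given: D1 = 7 cm, w1 = 286 RPM, D2 = 11 cm
Using D1*w1 = D2*w2
w2 = D1*w1 / D2
w2 = 7*286 / 11
w2 = 2002 / 11
w2 = 182 RPM

182 RPM


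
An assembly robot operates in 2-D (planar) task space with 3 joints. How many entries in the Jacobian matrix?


Given: task space dimension = 2, joints = 3
Jacobian is a 2 x 3 matrix
Total entries = rows * columns
Total = 2 * 3
Total = 6

6


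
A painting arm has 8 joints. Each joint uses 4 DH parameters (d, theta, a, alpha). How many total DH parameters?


Given: 8 joints, 4 DH parameters per joint (d, theta, a, alpha)
Total DH parameters = number_of_joints * 4
Total = 8 * 4
Total = 32

32


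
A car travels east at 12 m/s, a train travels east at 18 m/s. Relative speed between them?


Given: v_A = 12 m/s east, v_B = 18 m/s east
Both move in the same direction; relative speed = |v_A - v_B|
|12 - 18| = |-6|
= 6 m/s

6 m/s


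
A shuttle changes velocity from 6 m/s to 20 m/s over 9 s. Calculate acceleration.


Given: initial velocity v0 = 6 m/s, final velocity v = 20 m/s, time t = 9 s
Using a = (v - v0) / t
a = (20 - 6) / 9
a = 14 / 9
a = 14/9 m/s^2

14/9 m/s^2


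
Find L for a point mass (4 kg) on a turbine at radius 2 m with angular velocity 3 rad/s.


Given: m = 4 kg, r = 2 m, omega = 3 rad/s
For a point mass: I = m*r^2
I = 4*2^2 = 4*4 = 16
L = I*omega = 16*3
L = 48 kg*m^2/s

48 kg*m^2/s


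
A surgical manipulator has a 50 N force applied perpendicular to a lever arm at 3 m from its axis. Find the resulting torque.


Given: F = 50 N, r = 3 m, angle = 90 deg (perpendicular)
Using tau = F * r * sin(90)
sin(90) = 1
tau = 50 * 3 * 1
tau = 150 Nm

150 Nm


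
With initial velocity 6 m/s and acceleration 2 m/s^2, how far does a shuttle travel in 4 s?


Given: v0 = 6 m/s, a = 2 m/s^2, t = 4 s
Using s = v0*t + (1/2)*a*t^2
s = 6*4 + (1/2)*2*4^2
s = 24 + (1/2)*32
s = 24 + 16
s = 40

40 m


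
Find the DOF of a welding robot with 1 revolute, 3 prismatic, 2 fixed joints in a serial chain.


Given: serial robot with 1 revolute, 3 prismatic, 2 fixed joints
DOF contribution per joint type: revolute=1, prismatic=1, spherical=3, fixed=0
DOF = 1*1 + 3*1 + 2*0
DOF = 4

4


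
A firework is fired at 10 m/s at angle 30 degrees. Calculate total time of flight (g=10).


Given: v0 = 10 m/s, theta = 30 deg, g = 10 m/s^2
sin(30) = 1/2
Using T = 2*v0*sin(theta) / g
T = 2*10*1/2 / 10
T = 10 / 10
T = 1 s

1 s


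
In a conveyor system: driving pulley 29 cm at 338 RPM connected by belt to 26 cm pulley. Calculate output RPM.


Given: D1 = 29 cm, w1 = 338 RPM, D2 = 26 cm
Using D1*w1 = D2*w2
w2 = D1*w1 / D2
w2 = 29*338 / 26
w2 = 9802 / 26
w2 = 377 RPM

377 RPM


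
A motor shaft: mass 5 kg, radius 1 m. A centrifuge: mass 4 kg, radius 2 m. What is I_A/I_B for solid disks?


Given: M1=5 kg, R1=1 m, M2=4 kg, R2=2 m
For a disk: I = (1/2)*M*R^2, so I_A/I_B = (M1*R1^2)/(M2*R2^2)
M1*R1^2 = 5*1 = 5
M2*R2^2 = 4*4 = 16
I_A/I_B = 5/16 = 5/16

5/16


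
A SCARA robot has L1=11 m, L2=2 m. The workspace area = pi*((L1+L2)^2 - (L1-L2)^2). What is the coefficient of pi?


Given: L1 = 11, L2 = 2
(L1+L2)^2 = (13)^2 = 169
(L1-L2)^2 = (9)^2 = 81
Difference = 169 - 81 = 88
This equals 4*L1*L2 = 4*11*2 = 88
Workspace area = 88*pi

88


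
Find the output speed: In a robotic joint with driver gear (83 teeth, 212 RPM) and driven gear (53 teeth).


Given: N1 = 83 teeth, w1 = 212 RPM, N2 = 53 teeth
Using N1*w1 = N2*w2
w2 = N1*w1 / N2
w2 = 83*212 / 53
w2 = 17596 / 53
w2 = 332 RPM

332 RPM


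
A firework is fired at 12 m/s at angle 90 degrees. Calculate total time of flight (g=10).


Given: v0 = 12 m/s, theta = 90 deg, g = 10 m/s^2
sin(90) = 1
Using T = 2*v0*sin(theta) / g
T = 2*12*1 / 10
T = 24 / 10
T = 12/5 s

12/5 s


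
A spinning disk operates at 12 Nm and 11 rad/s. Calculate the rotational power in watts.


Given: tau = 12 Nm, omega = 11 rad/s
Using P = tau * omega
P = 12 * 11
P = 132 W

132 W


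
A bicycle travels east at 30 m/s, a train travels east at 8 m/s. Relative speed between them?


Given: v_A = 30 m/s east, v_B = 8 m/s east
Both move in the same direction; relative speed = |v_A - v_B|
|30 - 8| = |22|
= 22 m/s

22 m/s


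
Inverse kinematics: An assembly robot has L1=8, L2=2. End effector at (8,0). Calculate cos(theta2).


Given: L1 = 8, L2 = 2, target (x, y) = (8, 0)
Using cos(theta2) = (x^2 + y^2 - L1^2 - L2^2) / (2*L1*L2)
x^2 + y^2 = 8^2 + 0 = 64
L1^2 + L2^2 = 64 + 4 = 68
Numerator = 64 - 68 = -4
Denominator = 2*8*2 = 32
cos(theta2) = -4/32 = -1/8

-1/8


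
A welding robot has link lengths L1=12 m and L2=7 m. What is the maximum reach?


Given: L1 = 12 m, L2 = 7 m
For a 2-link planar arm, max reach = L1 + L2 (fully extended)
Max reach = 12 + 7
Max reach = 19 m

19 m


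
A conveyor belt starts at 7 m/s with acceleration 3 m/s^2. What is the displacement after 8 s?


Given: v0 = 7 m/s, a = 3 m/s^2, t = 8 s
Using s = v0*t + (1/2)*a*t^2
s = 7*8 + (1/2)*3*8^2
s = 56 + (1/2)*192
s = 56 + 96
s = 152

152 m


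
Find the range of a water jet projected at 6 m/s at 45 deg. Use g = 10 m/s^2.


Given: v0 = 6 m/s, theta = 45 deg, g = 10 m/s^2
sin(2*45) = sin(90) = 1
Using R = v0^2 * sin(2*theta) / g
R = 6^2 * 1 / 10
R = 36 / 10
R = 18/5 m

18/5 m


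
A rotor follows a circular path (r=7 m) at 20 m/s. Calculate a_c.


Given: v = 20 m/s, r = 7 m
Using a_c = v^2 / r
a_c = 20^2 / 7
a_c = 400 / 7
a_c = 400/7 m/s^2

400/7 m/s^2


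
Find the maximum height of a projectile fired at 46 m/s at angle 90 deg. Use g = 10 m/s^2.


Given: v0 = 46 m/s, theta = 90 deg, g = 10 m/s^2
sin^2(90) = 1
Using H = v0^2 * sin^2(theta) / (2*g)
H = 46^2 * 1 / (2*10)
H = 2116 * 1 / 20
H = 2116 / 20
H = 529/5 m

529/5 m


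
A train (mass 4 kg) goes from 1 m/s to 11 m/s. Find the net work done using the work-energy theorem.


Given: m = 4 kg, v0 = 1 m/s, v = 11 m/s
Using W = (1/2)*m*(v^2 - v0^2)
v^2 = 11^2 = 121
v0^2 = 1^2 = 1
v^2 - v0^2 = 121 - 1 = 120
W = (1/2)*4*120 = 240 J

240 J


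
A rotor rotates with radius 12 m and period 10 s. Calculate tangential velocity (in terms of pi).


Given: radius r = 12 m, period T = 10 s
Using v = 2*pi*r / T
v = 2*pi*12 / 10
v = 24*pi / 10
v = 12/5*pi m/s

12/5*pi m/s


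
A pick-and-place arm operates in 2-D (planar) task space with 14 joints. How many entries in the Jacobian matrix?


Given: task space dimension = 2, joints = 14
Jacobian is a 2 x 14 matrix
Total entries = rows * columns
Total = 2 * 14
Total = 28

28


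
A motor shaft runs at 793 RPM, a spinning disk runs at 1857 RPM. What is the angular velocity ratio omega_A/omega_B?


Given: RPM_A = 793, RPM_B = 1857
omega = 2*pi*RPM/60, so omega_A/omega_B = RPM_A / RPM_B
omega_A/omega_B = 793 / 1857
omega_A/omega_B = 793/1857

793/1857


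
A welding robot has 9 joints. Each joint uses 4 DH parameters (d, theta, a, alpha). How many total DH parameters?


Given: 9 joints, 4 DH parameters per joint (d, theta, a, alpha)
Total DH parameters = number_of_joints * 4
Total = 9 * 4
Total = 36

36


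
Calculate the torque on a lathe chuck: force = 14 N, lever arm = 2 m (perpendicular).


Given: F = 14 N, r = 2 m, angle = 90 deg (perpendicular)
Using tau = F * r * sin(90)
sin(90) = 1
tau = 14 * 2 * 1
tau = 28 Nm

28 Nm


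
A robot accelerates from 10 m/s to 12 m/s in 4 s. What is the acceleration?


Given: initial velocity v0 = 10 m/s, final velocity v = 12 m/s, time t = 4 s
Using a = (v - v0) / t
a = (12 - 10) / 4
a = 2 / 4
a = 1/2 m/s^2

1/2 m/s^2


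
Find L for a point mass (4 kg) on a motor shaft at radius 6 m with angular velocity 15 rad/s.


Given: m = 4 kg, r = 6 m, omega = 15 rad/s
For a point mass: I = m*r^2
I = 4*6^2 = 4*36 = 144
L = I*omega = 144*15
L = 2160 kg*m^2/s

2160 kg*m^2/s


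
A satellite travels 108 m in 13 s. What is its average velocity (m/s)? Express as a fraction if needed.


Given: distance d = 108 m, time t = 13 s
Using v = d / t
v = 108 / 13
v = 108/13 m/s

108/13 m/s


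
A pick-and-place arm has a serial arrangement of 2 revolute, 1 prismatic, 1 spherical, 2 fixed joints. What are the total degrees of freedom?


Given: serial robot with 2 revolute, 1 prismatic, 1 spherical, 2 fixed joints
DOF contribution per joint type: revolute=1, prismatic=1, spherical=3, fixed=0
DOF = 2*1 + 1*1 + 1*3 + 2*0
DOF = 6

6


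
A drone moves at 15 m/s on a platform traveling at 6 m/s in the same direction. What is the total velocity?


Given: object velocity = 15 m/s, platform velocity = 6 m/s (same direction)
Using classical velocity addition: v_total = v_object + v_platform
v_total = 15 + 6
v_total = 21 m/s

21 m/s


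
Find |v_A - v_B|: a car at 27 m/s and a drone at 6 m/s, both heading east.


Given: v_A = 27 m/s east, v_B = 6 m/s east
Both move in the same direction; relative speed = |v_A - v_B|
|27 - 6| = |21|
= 21 m/s

21 m/s


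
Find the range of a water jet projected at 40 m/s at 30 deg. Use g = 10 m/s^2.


Given: v0 = 40 m/s, theta = 30 deg, g = 10 m/s^2
sin(2*30) = sin(60) = sqrt(3)/2
Using R = v0^2 * sin(2*theta) / g
R = 40^2 * (sqrt(3)/2) / 10
R = 1600 * sqrt(3) / 20
R = 80*sqrt(3) m

80*sqrt(3) m


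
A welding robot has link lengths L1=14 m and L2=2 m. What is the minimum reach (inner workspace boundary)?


Given: L1 = 14 m, L2 = 2 m
For a 2-link planar arm, min reach = |L1 - L2| (second link folded back)
Min reach = |14 - 2|
Min reach = 12 m

12 m


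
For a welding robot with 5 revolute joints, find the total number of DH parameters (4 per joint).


Given: 5 joints, 4 DH parameters per joint (d, theta, a, alpha)
Total DH parameters = number_of_joints * 4
Total = 5 * 4
Total = 20

20


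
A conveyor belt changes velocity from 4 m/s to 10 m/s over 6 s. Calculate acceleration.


Given: initial velocity v0 = 4 m/s, final velocity v = 10 m/s, time t = 6 s
Using a = (v - v0) / t
a = (10 - 4) / 6
a = 6 / 6
a = 1 m/s^2

1 m/s^2


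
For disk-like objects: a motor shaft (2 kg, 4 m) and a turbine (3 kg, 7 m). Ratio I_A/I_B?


Given: M1=2 kg, R1=4 m, M2=3 kg, R2=7 m
For a disk: I = (1/2)*M*R^2, so I_A/I_B = (M1*R1^2)/(M2*R2^2)
M1*R1^2 = 2*16 = 32
M2*R2^2 = 3*49 = 147
I_A/I_B = 32/147 = 32/147

32/147


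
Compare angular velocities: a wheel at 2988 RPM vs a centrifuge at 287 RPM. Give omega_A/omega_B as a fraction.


Given: RPM_A = 2988, RPM_B = 287
omega = 2*pi*RPM/60, so omega_A/omega_B = RPM_A / RPM_B
omega_A/omega_B = 2988 / 287
omega_A/omega_B = 2988/287

2988/287


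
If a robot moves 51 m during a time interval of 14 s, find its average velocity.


Given: distance d = 51 m, time t = 14 s
Using v = d / t
v = 51 / 14
v = 51/14 m/s

51/14 m/s


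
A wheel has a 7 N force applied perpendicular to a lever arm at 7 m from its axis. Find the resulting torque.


Given: F = 7 N, r = 7 m, angle = 90 deg (perpendicular)
Using tau = F * r * sin(90)
sin(90) = 1
tau = 7 * 7 * 1
tau = 49 Nm

49 Nm


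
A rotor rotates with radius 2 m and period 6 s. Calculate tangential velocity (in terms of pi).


Given: radius r = 2 m, period T = 6 s
Using v = 2*pi*r / T
v = 2*pi*2 / 6
v = 4*pi / 6
v = 2/3*pi m/s

2/3*pi m/s


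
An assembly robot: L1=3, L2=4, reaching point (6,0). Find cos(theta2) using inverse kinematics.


Given: L1 = 3, L2 = 4, target (x, y) = (6, 0)
Using cos(theta2) = (x^2 + y^2 - L1^2 - L2^2) / (2*L1*L2)
x^2 + y^2 = 6^2 + 0 = 36
L1^2 + L2^2 = 9 + 16 = 25
Numerator = 36 - 25 = 11
Denominator = 2*3*4 = 24
cos(theta2) = 11/24 = 11/24

11/24


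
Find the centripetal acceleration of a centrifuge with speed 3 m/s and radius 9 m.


Given: v = 3 m/s, r = 9 m
Using a_c = v^2 / r
a_c = 3^2 / 9
a_c = 9 / 9
a_c = 1 m/s^2

1 m/s^2


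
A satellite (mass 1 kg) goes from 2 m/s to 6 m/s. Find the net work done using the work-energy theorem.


Given: m = 1 kg, v0 = 2 m/s, v = 6 m/s
Using W = (1/2)*m*(v^2 - v0^2)
v^2 = 6^2 = 36
v0^2 = 2^2 = 4
v^2 - v0^2 = 36 - 4 = 32
W = (1/2)*1*32 = 16 J

16 J


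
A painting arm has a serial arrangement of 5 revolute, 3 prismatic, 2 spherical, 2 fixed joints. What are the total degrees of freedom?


Given: serial robot with 5 revolute, 3 prismatic, 2 spherical, 2 fixed joints
DOF contribution per joint type: revolute=1, prismatic=1, spherical=3, fixed=0
DOF = 5*1 + 3*1 + 2*3 + 2*0
DOF = 14

14


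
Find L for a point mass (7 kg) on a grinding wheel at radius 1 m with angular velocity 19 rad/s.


Given: m = 7 kg, r = 1 m, omega = 19 rad/s
For a point mass: I = m*r^2
I = 7*1^2 = 7*1 = 7
L = I*omega = 7*19
L = 133 kg*m^2/s

133 kg*m^2/s


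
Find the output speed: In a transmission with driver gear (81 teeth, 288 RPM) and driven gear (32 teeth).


Given: N1 = 81 teeth, w1 = 288 RPM, N2 = 32 teeth
Using N1*w1 = N2*w2
w2 = N1*w1 / N2
w2 = 81*288 / 32
w2 = 23328 / 32
w2 = 729 RPM

729 RPM


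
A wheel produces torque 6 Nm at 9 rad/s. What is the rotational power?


Given: tau = 6 Nm, omega = 9 rad/s
Using P = tau * omega
P = 6 * 9
P = 54 W

54 W


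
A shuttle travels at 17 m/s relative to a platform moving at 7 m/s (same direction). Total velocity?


Given: object velocity = 17 m/s, platform velocity = 7 m/s (same direction)
Using classical velocity addition: v_total = v_object + v_platform
v_total = 17 + 7
v_total = 24 m/s

24 m/s


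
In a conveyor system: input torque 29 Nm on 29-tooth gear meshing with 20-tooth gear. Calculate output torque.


Given: N1 = 29, N2 = 20, T1 = 29 Nm
Using T2/T1 = N2/N1
T2 = T1 * N2 / N1
T2 = 29 * 20 / 29
T2 = 580 / 29
T2 = 20 Nm

20 Nm


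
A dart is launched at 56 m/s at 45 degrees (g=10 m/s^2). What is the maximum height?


Given: v0 = 56 m/s, theta = 45 deg, g = 10 m/s^2
sin^2(45) = 1/2
Using H = v0^2 * sin^2(theta) / (2*g)
H = 56^2 * 1/2 / (2*10)
H = 3136 * 1/2 / 20
H = 1568 / 20
H = 392/5 m

392/5 m


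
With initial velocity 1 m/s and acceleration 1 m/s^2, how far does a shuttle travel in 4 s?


Given: v0 = 1 m/s, a = 1 m/s^2, t = 4 s
Using s = v0*t + (1/2)*a*t^2
s = 1*4 + (1/2)*1*4^2
s = 4 + (1/2)*16
s = 4 + 8
s = 12

12 m


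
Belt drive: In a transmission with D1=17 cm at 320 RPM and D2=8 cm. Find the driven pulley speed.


Given: D1 = 17 cm, w1 = 320 RPM, D2 = 8 cm
Using D1*w1 = D2*w2
w2 = D1*w1 / D2
w2 = 17*320 / 8
w2 = 5440 / 8
w2 = 680 RPM

680 RPM


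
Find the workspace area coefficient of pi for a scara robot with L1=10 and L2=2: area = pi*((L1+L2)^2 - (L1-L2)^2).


Given: L1 = 10, L2 = 2
(L1+L2)^2 = (12)^2 = 144
(L1-L2)^2 = (8)^2 = 64
Difference = 144 - 64 = 80
This equals 4*L1*L2 = 4*10*2 = 80
Workspace area = 80*pi

80


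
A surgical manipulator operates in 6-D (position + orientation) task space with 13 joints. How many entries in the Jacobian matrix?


Given: task space dimension = 6, joints = 13
Jacobian is a 6 x 13 matrix
Total entries = rows * columns
Total = 6 * 13
Total = 78

78


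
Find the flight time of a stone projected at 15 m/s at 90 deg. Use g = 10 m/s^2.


Given: v0 = 15 m/s, theta = 90 deg, g = 10 m/s^2
sin(90) = 1
Using T = 2*v0*sin(theta) / g
T = 2*15*1 / 10
T = 30 / 10
T = 3 s

3 s


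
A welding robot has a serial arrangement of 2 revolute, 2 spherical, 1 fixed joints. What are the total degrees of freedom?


Given: serial robot with 2 revolute, 2 spherical, 1 fixed joints
DOF contribution per joint type: revolute=1, prismatic=1, spherical=3, fixed=0
DOF = 2*1 + 2*3 + 1*0
DOF = 8

8


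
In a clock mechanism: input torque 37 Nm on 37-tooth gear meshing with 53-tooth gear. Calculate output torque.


Given: N1 = 37, N2 = 53, T1 = 37 Nm
Using T2/T1 = N2/N1
T2 = T1 * N2 / N1
T2 = 37 * 53 / 37
T2 = 1961 / 37
T2 = 53 Nm

53 Nm


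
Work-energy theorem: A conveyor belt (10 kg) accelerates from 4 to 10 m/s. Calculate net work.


Given: m = 10 kg, v0 = 4 m/s, v = 10 m/s
Using W = (1/2)*m*(v^2 - v0^2)
v^2 = 10^2 = 100
v0^2 = 4^2 = 16
v^2 - v0^2 = 100 - 16 = 84
W = (1/2)*10*84 = 420 J

420 J


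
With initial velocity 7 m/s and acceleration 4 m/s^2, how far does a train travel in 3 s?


Given: v0 = 7 m/s, a = 4 m/s^2, t = 3 s
Using s = v0*t + (1/2)*a*t^2
s = 7*3 + (1/2)*4*3^2
s = 21 + (1/2)*36
s = 21 + 18
s = 39

39 m


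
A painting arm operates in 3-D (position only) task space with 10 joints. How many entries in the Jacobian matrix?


Given: task space dimension = 3, joints = 10
Jacobian is a 3 x 10 matrix
Total entries = rows * columns
Total = 3 * 10
Total = 30

30


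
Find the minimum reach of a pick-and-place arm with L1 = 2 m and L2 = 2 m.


Given: L1 = 2 m, L2 = 2 m
For a 2-link planar arm, min reach = |L1 - L2| (second link folded back)
Min reach = |2 - 2|
Min reach = 0 m

0 m


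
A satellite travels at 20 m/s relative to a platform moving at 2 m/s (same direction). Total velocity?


Given: object velocity = 20 m/s, platform velocity = 2 m/s (same direction)
Using classical velocity addition: v_total = v_object + v_platform
v_total = 20 + 2
v_total = 22 m/s

22 m/s


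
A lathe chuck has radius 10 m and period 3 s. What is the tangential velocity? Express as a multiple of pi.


Given: radius r = 10 m, period T = 3 s
Using v = 2*pi*r / T
v = 2*pi*10 / 3
v = 20*pi / 3
v = 20/3*pi m/s

20/3*pi m/s


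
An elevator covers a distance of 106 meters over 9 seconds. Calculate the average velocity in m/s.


Given: distance d = 106 m, time t = 9 s
Using v = d / t
v = 106 / 9
v = 106/9 m/s

106/9 m/s


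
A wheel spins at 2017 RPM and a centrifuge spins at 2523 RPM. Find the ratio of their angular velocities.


Given: RPM_A = 2017, RPM_B = 2523
omega = 2*pi*RPM/60, so omega_A/omega_B = RPM_A / RPM_B
omega_A/omega_B = 2017 / 2523
omega_A/omega_B = 2017/2523

2017/2523


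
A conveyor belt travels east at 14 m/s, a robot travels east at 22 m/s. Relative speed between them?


Given: v_A = 14 m/s east, v_B = 22 m/s east
Both move in the same direction; relative speed = |v_A - v_B|
|14 - 22| = |-8|
= 8 m/s

8 m/s


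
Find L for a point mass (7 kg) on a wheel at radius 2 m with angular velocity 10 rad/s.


Given: m = 7 kg, r = 2 m, omega = 10 rad/s
For a point mass: I = m*r^2
I = 7*2^2 = 7*4 = 28
L = I*omega = 28*10
L = 280 kg*m^2/s

280 kg*m^2/s


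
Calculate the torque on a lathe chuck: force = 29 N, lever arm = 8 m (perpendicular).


Given: F = 29 N, r = 8 m, angle = 90 deg (perpendicular)
Using tau = F * r * sin(90)
sin(90) = 1
tau = 29 * 8 * 1
tau = 232 Nm

232 Nm


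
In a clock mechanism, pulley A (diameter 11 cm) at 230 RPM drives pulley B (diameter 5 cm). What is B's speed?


Given: D1 = 11 cm, w1 = 230 RPM, D2 = 5 cm
Using D1*w1 = D2*w2
w2 = D1*w1 / D2
w2 = 11*230 / 5
w2 = 2530 / 5
w2 = 506 RPM

506 RPM


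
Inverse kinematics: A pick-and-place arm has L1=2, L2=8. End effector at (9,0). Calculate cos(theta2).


Given: L1 = 2, L2 = 8, target (x, y) = (9, 0)
Using cos(theta2) = (x^2 + y^2 - L1^2 - L2^2) / (2*L1*L2)
x^2 + y^2 = 9^2 + 0 = 81
L1^2 + L2^2 = 4 + 64 = 68
Numerator = 81 - 68 = 13
Denominator = 2*2*8 = 32
cos(theta2) = 13/32 = 13/32

13/32


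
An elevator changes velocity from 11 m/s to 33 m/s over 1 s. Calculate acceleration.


Given: initial velocity v0 = 11 m/s, final velocity v = 33 m/s, time t = 1 s
Using a = (v - v0) / t
a = (33 - 11) / 1
a = 22 / 1
a = 22 m/s^2

22 m/s^2


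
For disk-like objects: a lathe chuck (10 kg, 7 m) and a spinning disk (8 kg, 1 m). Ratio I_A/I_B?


Given: M1=10 kg, R1=7 m, M2=8 kg, R2=1 m
For a disk: I = (1/2)*M*R^2, so I_A/I_B = (M1*R1^2)/(M2*R2^2)
M1*R1^2 = 10*49 = 490
M2*R2^2 = 8*1 = 8
I_A/I_B = 490/8 = 245/4

245/4


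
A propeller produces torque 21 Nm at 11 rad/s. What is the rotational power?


Given: tau = 21 Nm, omega = 11 rad/s
Using P = tau * omega
P = 21 * 11
P = 231 W

231 W


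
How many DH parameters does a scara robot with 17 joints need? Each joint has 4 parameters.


Given: 17 joints, 4 DH parameters per joint (d, theta, a, alpha)
Total DH parameters = number_of_joints * 4
Total = 17 * 4
Total = 68

68


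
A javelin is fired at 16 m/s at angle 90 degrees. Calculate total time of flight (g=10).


Given: v0 = 16 m/s, theta = 90 deg, g = 10 m/s^2
sin(90) = 1
Using T = 2*v0*sin(theta) / g
T = 2*16*1 / 10
T = 32 / 10
T = 16/5 s

16/5 s


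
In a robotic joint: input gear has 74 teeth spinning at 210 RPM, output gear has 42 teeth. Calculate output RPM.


Given: N1 = 74 teeth, w1 = 210 RPM, N2 = 42 teeth
Using N1*w1 = N2*w2
w2 = N1*w1 / N2
w2 = 74*210 / 42
w2 = 15540 / 42
w2 = 370 RPM

370 RPM


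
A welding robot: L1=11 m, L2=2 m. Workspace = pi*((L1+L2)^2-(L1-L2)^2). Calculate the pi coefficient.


Given: L1 = 11, L2 = 2
(L1+L2)^2 = (13)^2 = 169
(L1-L2)^2 = (9)^2 = 81
Difference = 169 - 81 = 88
This equals 4*L1*L2 = 4*11*2 = 88
Workspace area = 88*pi

88


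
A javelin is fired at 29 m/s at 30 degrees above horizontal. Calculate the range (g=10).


Given: v0 = 29 m/s, theta = 30 deg, g = 10 m/s^2
sin(2*30) = sin(60) = sqrt(3)/2
Using R = v0^2 * sin(2*theta) / g
R = 29^2 * (sqrt(3)/2) / 10
R = 841 * sqrt(3) / 20
R = 841/20*sqrt(3) m

841/20*sqrt(3) m


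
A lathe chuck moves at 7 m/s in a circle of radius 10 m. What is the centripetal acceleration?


Given: v = 7 m/s, r = 10 m
Using a_c = v^2 / r
a_c = 7^2 / 10
a_c = 49 / 10
a_c = 49/10 m/s^2

49/10 m/s^2


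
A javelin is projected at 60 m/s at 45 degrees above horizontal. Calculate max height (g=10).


Given: v0 = 60 m/s, theta = 45 deg, g = 10 m/s^2
sin^2(45) = 1/2
Using H = v0^2 * sin^2(theta) / (2*g)
H = 60^2 * 1/2 / (2*10)
H = 3600 * 1/2 / 20
H = 1800 / 20
H = 90 m

90 m


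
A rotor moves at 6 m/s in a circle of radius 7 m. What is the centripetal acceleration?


Given: v = 6 m/s, r = 7 m
Using a_c = v^2 / r
a_c = 6^2 / 7
a_c = 36 / 7
a_c = 36/7 m/s^2

36/7 m/s^2


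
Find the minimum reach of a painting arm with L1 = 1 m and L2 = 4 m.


Given: L1 = 1 m, L2 = 4 m
For a 2-link planar arm, min reach = |L1 - L2| (second link folded back)
Min reach = |1 - 4|
Min reach = 3 m

3 m


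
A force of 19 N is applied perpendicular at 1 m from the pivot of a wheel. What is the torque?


Given: F = 19 N, r = 1 m, angle = 90 deg (perpendicular)
Using tau = F * r * sin(90)
sin(90) = 1
tau = 19 * 1 * 1
tau = 19 Nm

19 Nm


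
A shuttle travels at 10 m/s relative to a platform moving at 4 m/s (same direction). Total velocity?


Given: object velocity = 10 m/s, platform velocity = 4 m/s (same direction)
Using classical velocity addition: v_total = v_object + v_platform
v_total = 10 + 4
v_total = 14 m/s

14 m/s


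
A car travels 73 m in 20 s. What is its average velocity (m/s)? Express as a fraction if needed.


Given: distance d = 73 m, time t = 20 s
Using v = d / t
v = 73 / 20
v = 73/20 m/s

73/20 m/s


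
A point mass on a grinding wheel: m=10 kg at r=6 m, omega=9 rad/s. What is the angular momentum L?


Given: m = 10 kg, r = 6 m, omega = 9 rad/s
For a point mass: I = m*r^2
I = 10*6^2 = 10*36 = 360
L = I*omega = 360*9
L = 3240 kg*m^2/s

3240 kg*m^2/s


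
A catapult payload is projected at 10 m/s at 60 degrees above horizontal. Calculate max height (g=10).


Given: v0 = 10 m/s, theta = 60 deg, g = 10 m/s^2
sin^2(60) = 3/4
Using H = v0^2 * sin^2(theta) / (2*g)
H = 10^2 * 3/4 / (2*10)
H = 100 * 3/4 / 20
H = 75 / 20
H = 15/4 m

15/4 m


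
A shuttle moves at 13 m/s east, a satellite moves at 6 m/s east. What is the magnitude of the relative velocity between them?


Given: v_A = 13 m/s east, v_B = 6 m/s east
Both move in the same direction; relative speed = |v_A - v_B|
|13 - 6| = |7|
= 7 m/s

7 m/s


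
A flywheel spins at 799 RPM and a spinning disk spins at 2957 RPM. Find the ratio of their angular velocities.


Given: RPM_A = 799, RPM_B = 2957
omega = 2*pi*RPM/60, so omega_A/omega_B = RPM_A / RPM_B
omega_A/omega_B = 799 / 2957
omega_A/omega_B = 799/2957

799/2957


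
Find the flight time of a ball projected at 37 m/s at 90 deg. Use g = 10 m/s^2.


Given: v0 = 37 m/s, theta = 90 deg, g = 10 m/s^2
sin(90) = 1
Using T = 2*v0*sin(theta) / g
T = 2*37*1 / 10
T = 74 / 10
T = 37/5 s

37/5 s


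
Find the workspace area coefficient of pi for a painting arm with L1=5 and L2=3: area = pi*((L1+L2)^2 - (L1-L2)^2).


Given: L1 = 5, L2 = 3
(L1+L2)^2 = (8)^2 = 64
(L1-L2)^2 = (2)^2 = 4
Difference = 64 - 4 = 60
This equals 4*L1*L2 = 4*5*3 = 60
Workspace area = 60*pi

60


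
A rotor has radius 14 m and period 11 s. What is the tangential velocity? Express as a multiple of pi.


Given: radius r = 14 m, period T = 11 s
Using v = 2*pi*r / T
v = 2*pi*14 / 11
v = 28*pi / 11
v = 28/11*pi m/s

28/11*pi m/s


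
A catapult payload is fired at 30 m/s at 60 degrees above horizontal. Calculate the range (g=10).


Given: v0 = 30 m/s, theta = 60 deg, g = 10 m/s^2
sin(2*60) = sin(120) = sqrt(3)/2
Using R = v0^2 * sin(2*theta) / g
R = 30^2 * (sqrt(3)/2) / 10
R = 900 * sqrt(3) / 20
R = 45*sqrt(3) m

45*sqrt(3) m


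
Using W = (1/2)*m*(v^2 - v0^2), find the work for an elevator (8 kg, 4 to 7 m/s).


Given: m = 8 kg, v0 = 4 m/s, v = 7 m/s
Using W = (1/2)*m*(v^2 - v0^2)
v^2 = 7^2 = 49
v0^2 = 4^2 = 16
v^2 - v0^2 = 49 - 16 = 33
W = (1/2)*8*33 = 132 J

132 J


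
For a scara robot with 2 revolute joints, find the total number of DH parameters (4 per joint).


Given: 2 joints, 4 DH parameters per joint (d, theta, a, alpha)
Total DH parameters = number_of_joints * 4
Total = 2 * 4
Total = 8

8


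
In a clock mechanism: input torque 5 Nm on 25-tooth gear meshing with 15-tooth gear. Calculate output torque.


Given: N1 = 25, N2 = 15, T1 = 5 Nm
Using T2/T1 = N2/N1
T2 = T1 * N2 / N1
T2 = 5 * 15 / 25
T2 = 75 / 25
T2 = 3 Nm

3 Nm


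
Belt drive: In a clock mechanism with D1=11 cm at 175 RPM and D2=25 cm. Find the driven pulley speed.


Given: D1 = 11 cm, w1 = 175 RPM, D2 = 25 cm
Using D1*w1 = D2*w2
w2 = D1*w1 / D2
w2 = 11*175 / 25
w2 = 1925 / 25
w2 = 77 RPM

77 RPM


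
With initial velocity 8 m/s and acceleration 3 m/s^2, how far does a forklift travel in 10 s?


Given: v0 = 8 m/s, a = 3 m/s^2, t = 10 s
Using s = v0*t + (1/2)*a*t^2
s = 8*10 + (1/2)*3*10^2
s = 80 + (1/2)*300
s = 80 + 150
s = 230

230 m


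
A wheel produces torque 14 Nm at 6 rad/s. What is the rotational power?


Given: tau = 14 Nm, omega = 6 rad/s
Using P = tau * omega
P = 14 * 6
P = 84 W

84 W


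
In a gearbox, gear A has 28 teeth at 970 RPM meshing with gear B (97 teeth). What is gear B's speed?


Given: N1 = 28 teeth, w1 = 970 RPM, N2 = 97 teeth
Using N1*w1 = N2*w2
w2 = N1*w1 / N2
w2 = 28*970 / 97
w2 = 27160 / 97
w2 = 280 RPM

280 RPM


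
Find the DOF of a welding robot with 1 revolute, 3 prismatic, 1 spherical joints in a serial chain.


Given: serial robot with 1 revolute, 3 prismatic, 1 spherical joints
DOF contribution per joint type: revolute=1, prismatic=1, spherical=3, fixed=0
DOF = 1*1 + 3*1 + 1*3
DOF = 7

7


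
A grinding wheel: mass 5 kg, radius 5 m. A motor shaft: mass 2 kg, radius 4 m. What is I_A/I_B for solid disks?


Given: M1=5 kg, R1=5 m, M2=2 kg, R2=4 m
For a disk: I = (1/2)*M*R^2, so I_A/I_B = (M1*R1^2)/(M2*R2^2)
M1*R1^2 = 5*25 = 125
M2*R2^2 = 2*16 = 32
I_A/I_B = 125/32 = 125/32

125/32


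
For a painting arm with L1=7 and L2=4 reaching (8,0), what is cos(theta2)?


Given: L1 = 7, L2 = 4, target (x, y) = (8, 0)
Using cos(theta2) = (x^2 + y^2 - L1^2 - L2^2) / (2*L1*L2)
x^2 + y^2 = 8^2 + 0 = 64
L1^2 + L2^2 = 49 + 16 = 65
Numerator = 64 - 65 = -1
Denominator = 2*7*4 = 56
cos(theta2) = -1/56 = -1/56

-1/56


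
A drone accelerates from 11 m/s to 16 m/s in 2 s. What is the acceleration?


Given: initial velocity v0 = 11 m/s, final velocity v = 16 m/s, time t = 2 s
Using a = (v - v0) / t
a = (16 - 11) / 2
a = 5 / 2
a = 5/2 m/s^2

5/2 m/s^2


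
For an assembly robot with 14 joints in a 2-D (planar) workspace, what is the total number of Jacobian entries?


Given: task space dimension = 2, joints = 14
Jacobian is a 2 x 14 matrix
Total entries = rows * columns
Total = 2 * 14
Total = 28

28


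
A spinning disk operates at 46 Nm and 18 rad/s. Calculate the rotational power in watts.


Given: tau = 46 Nm, omega = 18 rad/s
Using P = tau * omega
P = 46 * 18
P = 828 W

828 W


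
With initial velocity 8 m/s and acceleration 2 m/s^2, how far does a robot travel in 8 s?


Given: v0 = 8 m/s, a = 2 m/s^2, t = 8 s
Using s = v0*t + (1/2)*a*t^2
s = 8*8 + (1/2)*2*8^2
s = 64 + (1/2)*128
s = 64 + 64
s = 128

128 m


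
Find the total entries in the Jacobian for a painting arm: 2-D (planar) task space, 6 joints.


Given: task space dimension = 2, joints = 6
Jacobian is a 2 x 6 matrix
Total entries = rows * columns
Total = 2 * 6
Total = 12

12


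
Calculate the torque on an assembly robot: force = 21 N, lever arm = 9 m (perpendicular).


Given: F = 21 N, r = 9 m, angle = 90 deg (perpendicular)
Using tau = F * r * sin(90)
sin(90) = 1
tau = 21 * 9 * 1
tau = 189 Nm

189 Nm


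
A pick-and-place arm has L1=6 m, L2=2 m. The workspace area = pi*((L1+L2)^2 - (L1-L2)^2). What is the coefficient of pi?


Given: L1 = 6, L2 = 2
(L1+L2)^2 = (8)^2 = 64
(L1-L2)^2 = (4)^2 = 16
Difference = 64 - 16 = 48
This equals 4*L1*L2 = 4*6*2 = 48
Workspace area = 48*pi

48


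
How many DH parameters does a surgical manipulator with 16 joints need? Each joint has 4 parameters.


Given: 16 joints, 4 DH parameters per joint (d, theta, a, alpha)
Total DH parameters = number_of_joints * 4
Total = 16 * 4
Total = 64

64


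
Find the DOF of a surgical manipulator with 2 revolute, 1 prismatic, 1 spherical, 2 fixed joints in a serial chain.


Given: serial robot with 2 revolute, 1 prismatic, 1 spherical, 2 fixed joints
DOF contribution per joint type: revolute=1, prismatic=1, spherical=3, fixed=0
DOF = 2*1 + 1*1 + 1*3 + 2*0
DOF = 6

6


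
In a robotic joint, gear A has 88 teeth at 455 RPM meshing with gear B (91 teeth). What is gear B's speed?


Given: N1 = 88 teeth, w1 = 455 RPM, N2 = 91 teeth
Using N1*w1 = N2*w2
w2 = N1*w1 / N2
w2 = 88*455 / 91
w2 = 40040 / 91
w2 = 440 RPM

440 RPM


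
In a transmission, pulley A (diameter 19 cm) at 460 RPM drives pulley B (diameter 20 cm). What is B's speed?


Given: D1 = 19 cm, w1 = 460 RPM, D2 = 20 cm
Using D1*w1 = D2*w2
w2 = D1*w1 / D2
w2 = 19*460 / 20
w2 = 8740 / 20
w2 = 437 RPM

437 RPM


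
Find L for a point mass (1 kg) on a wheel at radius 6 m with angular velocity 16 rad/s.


Given: m = 1 kg, r = 6 m, omega = 16 rad/s
For a point mass: I = m*r^2
I = 1*6^2 = 1*36 = 36
L = I*omega = 36*16
L = 576 kg*m^2/s

576 kg*m^2/s


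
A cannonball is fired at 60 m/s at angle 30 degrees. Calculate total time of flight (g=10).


Given: v0 = 60 m/s, theta = 30 deg, g = 10 m/s^2
sin(30) = 1/2
Using T = 2*v0*sin(theta) / g
T = 2*60*1/2 / 10
T = 60 / 10
T = 6 s

6 s


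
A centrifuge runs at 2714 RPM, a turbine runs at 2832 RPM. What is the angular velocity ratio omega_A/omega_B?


Given: RPM_A = 2714, RPM_B = 2832
omega = 2*pi*RPM/60, so omega_A/omega_B = RPM_A / RPM_B
omega_A/omega_B = 2714 / 2832
omega_A/omega_B = 23/24

23/24


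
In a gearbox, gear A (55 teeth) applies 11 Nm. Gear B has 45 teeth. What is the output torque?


Given: N1 = 55, N2 = 45, T1 = 11 Nm
Using T2/T1 = N2/N1
T2 = T1 * N2 / N1
T2 = 11 * 45 / 55
T2 = 495 / 55
T2 = 9 Nm

9 Nm


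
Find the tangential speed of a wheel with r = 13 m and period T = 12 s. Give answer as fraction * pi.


Given: radius r = 13 m, period T = 12 s
Using v = 2*pi*r / T
v = 2*pi*13 / 12
v = 26*pi / 12
v = 13/6*pi m/s

13/6*pi m/s


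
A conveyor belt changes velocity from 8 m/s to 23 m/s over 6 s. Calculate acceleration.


Given: initial velocity v0 = 8 m/s, final velocity v = 23 m/s, time t = 6 s
Using a = (v - v0) / t
a = (23 - 8) / 6
a = 15 / 6
a = 5/2 m/s^2

5/2 m/s^2


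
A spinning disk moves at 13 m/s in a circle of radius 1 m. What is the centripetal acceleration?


Given: v = 13 m/s, r = 1 m
Using a_c = v^2 / r
a_c = 13^2 / 1
a_c = 169 / 1
a_c = 169 m/s^2

169 m/s^2


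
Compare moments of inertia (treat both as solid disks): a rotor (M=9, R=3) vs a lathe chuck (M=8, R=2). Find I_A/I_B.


Given: M1=9 kg, R1=3 m, M2=8 kg, R2=2 m
For a disk: I = (1/2)*M*R^2, so I_A/I_B = (M1*R1^2)/(M2*R2^2)
M1*R1^2 = 9*9 = 81
M2*R2^2 = 8*4 = 32
I_A/I_B = 81/32 = 81/32

81/32


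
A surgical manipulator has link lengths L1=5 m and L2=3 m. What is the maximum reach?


Given: L1 = 5 m, L2 = 3 m
For a 2-link planar arm, max reach = L1 + L2 (fully extended)
Max reach = 5 + 3
Max reach = 8 m

8 m


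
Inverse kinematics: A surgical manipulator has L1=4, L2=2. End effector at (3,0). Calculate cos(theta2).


Given: L1 = 4, L2 = 2, target (x, y) = (3, 0)
Using cos(theta2) = (x^2 + y^2 - L1^2 - L2^2) / (2*L1*L2)
x^2 + y^2 = 3^2 + 0 = 9
L1^2 + L2^2 = 16 + 4 = 20
Numerator = 9 - 20 = -11
Denominator = 2*4*2 = 16
cos(theta2) = -11/16 = -11/16

-11/16


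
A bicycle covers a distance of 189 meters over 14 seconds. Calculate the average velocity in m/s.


Given: distance d = 189 m, time t = 14 s
Using v = d / t
v = 189 / 14
v = 27/2 m/s

27/2 m/s


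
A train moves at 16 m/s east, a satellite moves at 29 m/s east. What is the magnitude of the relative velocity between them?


Given: v_A = 16 m/s east, v_B = 29 m/s east
Both move in the same direction; relative speed = |v_A - v_B|
|16 - 29| = |-13|
= 13 m/s

13 m/s


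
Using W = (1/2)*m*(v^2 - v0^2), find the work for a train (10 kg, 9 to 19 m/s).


Given: m = 10 kg, v0 = 9 m/s, v = 19 m/s
Using W = (1/2)*m*(v^2 - v0^2)
v^2 = 19^2 = 361
v0^2 = 9^2 = 81
v^2 - v0^2 = 361 - 81 = 280
W = (1/2)*10*280 = 1400 J

1400 J


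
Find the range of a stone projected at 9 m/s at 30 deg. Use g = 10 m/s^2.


Given: v0 = 9 m/s, theta = 30 deg, g = 10 m/s^2
sin(2*30) = sin(60) = sqrt(3)/2
Using R = v0^2 * sin(2*theta) / g
R = 9^2 * (sqrt(3)/2) / 10
R = 81 * sqrt(3) / 20
R = 81/20*sqrt(3) m

81/20*sqrt(3) m


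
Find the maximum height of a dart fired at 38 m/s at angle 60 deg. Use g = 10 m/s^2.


Given: v0 = 38 m/s, theta = 60 deg, g = 10 m/s^2
sin^2(60) = 3/4
Using H = v0^2 * sin^2(theta) / (2*g)
H = 38^2 * 3/4 / (2*10)
H = 1444 * 3/4 / 20
H = 1083 / 20
H = 1083/20 m

1083/20 m


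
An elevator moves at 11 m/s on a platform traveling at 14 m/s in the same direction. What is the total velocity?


Given: object velocity = 11 m/s, platform velocity = 14 m/s (same direction)
Using classical velocity addition: v_total = v_object + v_platform
v_total = 11 + 14
v_total = 25 m/s

25 m/s


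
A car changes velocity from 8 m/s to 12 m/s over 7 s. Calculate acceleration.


Given: initial velocity v0 = 8 m/s, final velocity v = 12 m/s, time t = 7 s
Using a = (v - v0) / t
a = (12 - 8) / 7
a = 4 / 7
a = 4/7 m/s^2

4/7 m/s^2
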